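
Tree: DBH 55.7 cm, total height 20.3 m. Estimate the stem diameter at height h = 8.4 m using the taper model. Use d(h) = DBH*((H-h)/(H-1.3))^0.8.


Taper: d(h) = DBH * ((H - h) / (H - 1.3))^0.8
Numerator = H - h = 20.3 - 8.4 = 11.9 m
Denominator = H - 1.3 = 20.3 - 1.3 = 19.0 m
Ratio = 11.9 / 19.0 = 0.62632
d = 55.7 * 0.62632^0.8 = 38.3 cm

38.3


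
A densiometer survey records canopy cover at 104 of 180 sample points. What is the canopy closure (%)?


Formula: Canopy closure = covered points / total points * 100
Closure = 104 / 180 * 100
Closure = 0.5778 * 100 = 57.8%

57.8


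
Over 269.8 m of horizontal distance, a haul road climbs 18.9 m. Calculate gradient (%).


Formula: Gradient = rise / run * 100
Gradient = 18.9 / 269.8 * 100 = 7.0%

7.0


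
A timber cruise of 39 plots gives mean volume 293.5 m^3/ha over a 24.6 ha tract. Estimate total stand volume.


Formula: Total Volume = Mean Volume per ha * Total Area
Total Volume = 293.5 m^3/ha * 24.6 ha
Total Volume = 7220 m^3

7220


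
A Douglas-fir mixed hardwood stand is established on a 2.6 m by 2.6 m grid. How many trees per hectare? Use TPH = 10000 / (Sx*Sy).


Formula: TPH = 10000 m^2/ha / (spacing_x * spacing_y)
Area per tree = 2.6 m * 2.6 m = 6.76 m^2
TPH = 10000 / 6.76 = 1479 trees/ha

1479


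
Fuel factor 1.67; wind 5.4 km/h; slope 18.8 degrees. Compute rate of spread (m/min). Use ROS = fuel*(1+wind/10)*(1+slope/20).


Formula: ROS = fuel * (1 + wind/10) * (1 + slope/20)
Wind factor = 1 + 5.4/10 = 1.54
Slope factor = 1 + 18.8/20 = 1.94
ROS = 1.67 * 1.54 * 1.94 = 4.99 m/min

4.99


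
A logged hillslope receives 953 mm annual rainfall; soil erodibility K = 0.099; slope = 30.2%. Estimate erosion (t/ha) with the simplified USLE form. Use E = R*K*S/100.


Formula: E = R * K * S / 100  (simplified USLE)
R * K = 953 * 0.099 = 94.347
E = 94.347 * 30.2 / 100 = 28.49 t/ha

28.49


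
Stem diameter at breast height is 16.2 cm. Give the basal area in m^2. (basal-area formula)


Formula: BA = pi * (DBH/2)^2 / 10000  (cm^2 to m^2)
Radius = DBH/2 = 16.2/2 = 8.1 cm
BA = pi * 8.1^2 / 10000
   = 206.1199 cm^2 / 10000
   = 0.0206 m^2

0.0206


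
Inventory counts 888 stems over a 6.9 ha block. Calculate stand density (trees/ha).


Formula: Stand Density = N_trees / Area_ha
Density = 888 trees / 6.9 ha
Density = 129 trees/ha

129


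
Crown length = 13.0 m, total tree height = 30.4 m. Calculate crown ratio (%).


Formula: Crown Ratio = (Crown Length / Total Height) * 100
CR = (13.0 m / 30.4 m) * 100
CR = 0.4276 * 100 = 42.8%

42.8


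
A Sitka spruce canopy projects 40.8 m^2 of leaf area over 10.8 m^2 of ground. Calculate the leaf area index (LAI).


Formula: LAI = total leaf area / ground area  (dimensionless)
LAI = 40.8 m^2 / 10.8 m^2
LAI = 3.78

3.78


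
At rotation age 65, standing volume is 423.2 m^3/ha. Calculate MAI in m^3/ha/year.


Formula: MAI = Total Volume / Stand Age
MAI = 423.2 m^3/ha / 65 years
MAI = 6.51 m^3/ha/year

6.51


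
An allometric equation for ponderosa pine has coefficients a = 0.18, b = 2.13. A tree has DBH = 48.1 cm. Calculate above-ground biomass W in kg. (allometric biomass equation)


Formula: W = a * DBH^b  (allometric power law)
DBH^b = 48.1^2.13 = 3827.9743
W = 0.18 * 3827.9743 = 689.0 kg

689.0


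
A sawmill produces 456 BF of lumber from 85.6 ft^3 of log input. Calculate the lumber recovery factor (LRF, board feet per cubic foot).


Formula: LRF = Lumber Output (BF) / Log Input (ft^3)
LRF = 456 BF / 85.6 ft^3
LRF = 5.33 BF/ft^3

5.33


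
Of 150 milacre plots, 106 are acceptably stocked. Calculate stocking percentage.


Formula: Stocking % = stocked plots / total plots * 100
Stocking = 106 / 150 * 100
Stocking = 0.7067 * 100 = 70.7%

70.7


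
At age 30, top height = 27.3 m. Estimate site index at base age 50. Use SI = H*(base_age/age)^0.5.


Formula: SI = H_dom * (base_age / age)^0.5
Age ratio = 50 / 30 = 1.66667
sqrt(age_ratio) = 1.29099
SI = 27.3 * 1.29099 = 35.2 m

35.2


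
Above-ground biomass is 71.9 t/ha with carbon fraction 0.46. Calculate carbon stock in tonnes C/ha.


Formula: Carbon Stock = Biomass * Carbon Fraction
C = 71.9 t/ha * 0.46
C = 33.1 t C/ha

33.1


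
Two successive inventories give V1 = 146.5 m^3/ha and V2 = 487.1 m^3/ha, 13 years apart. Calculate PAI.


Formula: PAI = (V_T2 - V_T1) / (T2 - T1)
Volume increment = 487.1 - 146.5 = 340.6 m^3/ha
PAI = 340.6 / 13 = 26.2 m^3/ha/year

26.2


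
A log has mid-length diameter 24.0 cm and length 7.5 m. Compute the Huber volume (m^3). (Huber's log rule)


Huber: V = Am * L,  Am = pi*(Dm/200)^2
Am = pi*(24.0/200)^2 = 0.045239 m^2
V = 0.045239*7.5 = 0.3393 m^3

0.3393


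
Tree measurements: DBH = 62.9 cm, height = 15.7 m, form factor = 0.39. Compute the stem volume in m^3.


Formula: V = pi * (DBH/200)^2 * H * ff
Radius = DBH/200 = 62.9/200 = 0.3145 m
Radius^2 = 0.3145^2 = 0.09891025 m^2
V = pi * 0.09891025 * 15.7 * 0.39
V = 1.903 m^3

1.903


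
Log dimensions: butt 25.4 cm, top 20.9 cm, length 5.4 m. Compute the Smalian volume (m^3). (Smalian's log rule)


Smalian: V = (A1 + A2)/2 * L,  A = pi*(D/200)^2
A1 = pi*(25.4/200)^2 = 0.050671 m^2
A2 = pi*(20.9/200)^2 = 0.034307 m^2
V = (0.050671+0.034307)/2*5.4 = 0.2294 m^3

0.2294


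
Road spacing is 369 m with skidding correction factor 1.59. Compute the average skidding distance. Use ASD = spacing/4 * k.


Formula: ASD = (spacing / 4) * correction
Uncorrected distance = spacing / 4 = 369 / 4 = 92.25 m
ASD = 92.25 * 1.59 = 147 m

147


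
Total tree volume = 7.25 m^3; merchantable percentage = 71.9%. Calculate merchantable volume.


Formula: MV = V_total * (merchantable_pct / 100)
Merchantable fraction = 71.9% / 100 = 0.719
MV = 7.25 m^3 * 0.719 = 5.213 m^3

5.213


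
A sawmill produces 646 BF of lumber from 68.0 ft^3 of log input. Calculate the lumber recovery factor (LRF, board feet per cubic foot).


Formula: LRF = Lumber Output (BF) / Log Input (ft^3)
LRF = 646 BF / 68.0 ft^3
LRF = 9.5 BF/ft^3

9.5


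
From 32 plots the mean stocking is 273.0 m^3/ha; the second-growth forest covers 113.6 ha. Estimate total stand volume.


Formula: Total Volume = Mean Volume per ha * Total Area
Total Volume = 273.0 m^3/ha * 113.6 ha
Total Volume = 31013 m^3

31013


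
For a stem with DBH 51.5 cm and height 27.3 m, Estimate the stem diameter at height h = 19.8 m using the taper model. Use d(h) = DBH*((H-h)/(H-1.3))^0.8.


Taper: d(h) = DBH * ((H - h) / (H - 1.3))^0.8
Numerator = H - h = 27.3 - 19.8 = 7.5 m
Denominator = H - 1.3 = 27.3 - 1.3 = 26.0 m
Ratio = 7.5 / 26.0 = 0.28846
d = 51.5 * 0.28846^0.8 = 19.0 cm

19.0


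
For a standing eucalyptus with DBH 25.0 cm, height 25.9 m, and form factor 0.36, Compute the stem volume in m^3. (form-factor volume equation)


Formula: V = pi * (DBH/200)^2 * H * ff
Radius = DBH/200 = 25.0/200 = 0.125 m
Radius^2 = 0.125^2 = 0.015625 m^2
V = pi * 0.015625 * 25.9 * 0.36
V = 0.458 m^3

0.458


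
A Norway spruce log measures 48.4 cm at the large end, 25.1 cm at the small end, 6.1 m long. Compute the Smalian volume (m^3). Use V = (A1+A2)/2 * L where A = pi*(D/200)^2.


Smalian: V = (A1 + A2)/2 * L,  A = pi*(D/200)^2
A1 = pi*(48.4/200)^2 = 0.183984 m^2
A2 = pi*(25.1/200)^2 = 0.049481 m^2
V = (0.183984+0.049481)/2*6.1 = 0.7121 m^3

0.7121


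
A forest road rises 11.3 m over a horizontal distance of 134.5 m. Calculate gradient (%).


Formula: Gradient = rise / run * 100
Gradient = 11.3 / 134.5 * 100 = 8.4%

8.4


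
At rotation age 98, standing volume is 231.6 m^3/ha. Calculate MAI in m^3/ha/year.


Formula: MAI = Total Volume / Stand Age
MAI = 231.6 m^3/ha / 98 years
MAI = 2.36 m^3/ha/year

2.36


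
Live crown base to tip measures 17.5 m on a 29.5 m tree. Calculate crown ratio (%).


Formula: Crown Ratio = (Crown Length / Total Height) * 100
CR = (17.5 m / 29.5 m) * 100
CR = 0.5932 * 100 = 59.3%

59.3


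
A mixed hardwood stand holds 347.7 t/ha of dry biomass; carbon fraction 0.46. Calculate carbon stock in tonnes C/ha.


Formula: Carbon Stock = Biomass * Carbon Fraction
C = 347.7 t/ha * 0.46
C = 159.9 t C/ha

159.9


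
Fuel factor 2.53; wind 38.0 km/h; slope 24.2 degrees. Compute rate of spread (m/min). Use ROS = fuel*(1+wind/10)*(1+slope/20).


Formula: ROS = fuel * (1 + wind/10) * (1 + slope/20)
Wind factor = 1 + 38.0/10 = 4.8
Slope factor = 1 + 24.2/20 = 2.21
ROS = 2.53 * 4.8 * 2.21 = 26.84 m/min

26.84


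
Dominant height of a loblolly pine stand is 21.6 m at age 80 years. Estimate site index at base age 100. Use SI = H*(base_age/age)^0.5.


Formula: SI = H_dom * (base_age / age)^0.5
Age ratio = 100 / 80 = 1.25
sqrt(age_ratio) = 1.11803
SI = 21.6 * 1.11803 = 24.1 m

24.1


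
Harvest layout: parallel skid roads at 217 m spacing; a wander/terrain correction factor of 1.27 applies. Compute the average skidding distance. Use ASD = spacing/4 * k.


Formula: ASD = (spacing / 4) * correction
Uncorrected distance = spacing / 4 = 217 / 4 = 54.25 m
ASD = 54.25 * 1.27 = 69 m

69


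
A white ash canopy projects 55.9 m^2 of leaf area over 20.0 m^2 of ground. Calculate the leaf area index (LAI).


Formula: LAI = total leaf area / ground area  (dimensionless)
LAI = 55.9 m^2 / 20.0 m^2
LAI = 2.8

2.8


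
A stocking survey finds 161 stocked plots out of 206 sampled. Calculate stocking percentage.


Formula: Stocking % = stocked plots / total plots * 100
Stocking = 161 / 206 * 100
Stocking = 0.7816 * 100 = 78.2%

78.2


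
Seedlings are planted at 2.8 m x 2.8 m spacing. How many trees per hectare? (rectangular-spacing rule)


Formula: TPH = 10000 m^2/ha / (spacing_x * spacing_y)
Area per tree = 2.8 m * 2.8 m = 7.84 m^2
TPH = 10000 / 7.84 = 1276 trees/ha

1276


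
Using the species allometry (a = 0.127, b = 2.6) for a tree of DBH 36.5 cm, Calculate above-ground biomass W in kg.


Formula: W = a * DBH^b  (allometric power law)
DBH^b = 36.5^2.6 = 11533.5087
W = 0.127 * 11533.5087 = 1464.8 kg

1464.8


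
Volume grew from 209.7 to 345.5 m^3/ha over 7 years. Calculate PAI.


Formula: PAI = (V_T2 - V_T1) / (T2 - T1)
Volume increment = 345.5 - 209.7 = 135.8 m^3/ha
PAI = 135.8 / 7 = 19.4 m^3/ha/year

19.4


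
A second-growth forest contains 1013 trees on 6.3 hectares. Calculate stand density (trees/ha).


Formula: Stand Density = N_trees / Area_ha
Density = 1013 trees / 6.3 ha
Density = 161 trees/ha

161


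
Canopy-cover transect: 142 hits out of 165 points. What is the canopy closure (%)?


Formula: Canopy closure = covered points / total points * 100
Closure = 142 / 165 * 100
Closure = 0.8606 * 100 = 86.1%

86.1


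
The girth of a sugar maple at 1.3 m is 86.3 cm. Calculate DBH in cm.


Formula: DBH = C / pi
DBH = 86.3 / pi
pi = 3.14159...
DBH = 27.5 cm

27.5


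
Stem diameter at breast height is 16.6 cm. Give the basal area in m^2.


Formula: BA = pi * (DBH/2)^2 / 10000  (cm^2 to m^2)
Radius = DBH/2 = 16.6/2 = 8.3 cm
BA = pi * 8.3^2 / 10000
   = 216.4243 cm^2 / 10000
   = 0.0216 m^2

0.0216


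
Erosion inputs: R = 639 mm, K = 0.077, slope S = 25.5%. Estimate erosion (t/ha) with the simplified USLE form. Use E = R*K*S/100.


Formula: E = R * K * S / 100  (simplified USLE)
R * K = 639 * 0.077 = 49.203
E = 49.203 * 25.5 / 100 = 12.55 t/ha

12.55


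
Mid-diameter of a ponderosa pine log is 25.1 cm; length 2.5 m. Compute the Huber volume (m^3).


Huber: V = Am * L,  Am = pi*(Dm/200)^2
Am = pi*(25.1/200)^2 = 0.049481 m^2
V = 0.049481*2.5 = 0.1237 m^3

0.1237


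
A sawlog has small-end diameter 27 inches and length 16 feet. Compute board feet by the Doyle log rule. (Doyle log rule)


Doyle: BF = (D - 4)^2 * L / 16
Adjusted diameter = 27 - 4 = 23 in
(D-4)^2 = 23^2 = 529
BF = 529 * 16 / 16 = 529 BF

529


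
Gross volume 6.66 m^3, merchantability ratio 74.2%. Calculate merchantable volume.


Formula: MV = V_total * (merchantable_pct / 100)
Merchantable fraction = 74.2% / 100 = 0.742
MV = 6.66 m^3 * 0.742 = 4.942 m^3

4.942


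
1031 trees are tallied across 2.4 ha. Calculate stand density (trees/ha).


Formula: Stand Density = N_trees / Area_ha
Density = 1031 trees / 2.4 ha
Density = 430 trees/ha

430


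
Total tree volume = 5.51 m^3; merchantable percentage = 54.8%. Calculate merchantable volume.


Formula: MV = V_total * (merchantable_pct / 100)
Merchantable fraction = 54.8% / 100 = 0.548
MV = 5.51 m^3 * 0.548 = 3.019 m^3

3.019


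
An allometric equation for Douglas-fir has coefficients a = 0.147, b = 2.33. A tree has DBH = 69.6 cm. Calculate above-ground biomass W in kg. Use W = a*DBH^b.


Formula: W = a * DBH^b  (allometric power law)
DBH^b = 69.6^2.33 = 19646.2438
W = 0.147 * 19646.2438 = 2888.0 kg

2888.0


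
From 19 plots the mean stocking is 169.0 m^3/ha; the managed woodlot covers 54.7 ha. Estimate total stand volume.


Formula: Total Volume = Mean Volume per ha * Total Area
Total Volume = 169.0 m^3/ha * 54.7 ha
Total Volume = 9244 m^3

9244


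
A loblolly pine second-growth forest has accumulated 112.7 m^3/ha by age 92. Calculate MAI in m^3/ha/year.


Formula: MAI = Total Volume / Stand Age
MAI = 112.7 m^3/ha / 92 years
MAI = 1.23 m^3/ha/year

1.23


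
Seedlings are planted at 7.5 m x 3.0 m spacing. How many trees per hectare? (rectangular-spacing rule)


Formula: TPH = 10000 m^2/ha / (spacing_x * spacing_y)
Area per tree = 7.5 m * 3.0 m = 22.5 m^2
TPH = 10000 / 22.5 = 444 trees/ha

444


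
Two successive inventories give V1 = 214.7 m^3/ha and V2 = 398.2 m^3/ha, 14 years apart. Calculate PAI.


Formula: PAI = (V_T2 - V_T1) / (T2 - T1)
Volume increment = 398.2 - 214.7 = 183.5 m^3/ha
PAI = 183.5 / 14 = 13.11 m^3/ha/year

13.11


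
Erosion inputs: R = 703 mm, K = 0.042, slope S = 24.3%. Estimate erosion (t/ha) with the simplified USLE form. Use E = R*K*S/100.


Formula: E = R * K * S / 100  (simplified USLE)
R * K = 703 * 0.042 = 29.526
E = 29.526 * 24.3 / 100 = 7.17 t/ha

7.17


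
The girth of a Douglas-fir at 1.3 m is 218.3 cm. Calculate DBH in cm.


Formula: DBH = C / pi
DBH = 218.3 / pi
pi = 3.14159...
DBH = 69.5 cm

69.5


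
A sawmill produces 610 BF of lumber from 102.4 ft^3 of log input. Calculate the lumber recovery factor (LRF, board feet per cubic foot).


Formula: LRF = Lumber Output (BF) / Log Input (ft^3)
LRF = 610 BF / 102.4 ft^3
LRF = 5.96 BF/ft^3

5.96


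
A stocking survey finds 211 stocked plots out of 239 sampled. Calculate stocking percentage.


Formula: Stocking % = stocked plots / total plots * 100
Stocking = 211 / 239 * 100
Stocking = 0.8828 * 100 = 88.3%

88.3


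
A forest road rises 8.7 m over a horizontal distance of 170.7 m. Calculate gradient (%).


Formula: Gradient = rise / run * 100
Gradient = 8.7 / 170.7 * 100 = 5.1%

5.1


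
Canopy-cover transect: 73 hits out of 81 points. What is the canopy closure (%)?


Formula: Canopy closure = covered points / total points * 100
Closure = 73 / 81 * 100
Closure = 0.9012 * 100 = 90.1%

90.1


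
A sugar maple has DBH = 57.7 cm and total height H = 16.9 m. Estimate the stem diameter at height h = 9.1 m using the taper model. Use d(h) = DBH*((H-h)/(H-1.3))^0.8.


Taper: d(h) = DBH * ((H - h) / (H - 1.3))^0.8
Numerator = H - h = 16.9 - 9.1 = 7.8 m
Denominator = H - 1.3 = 16.9 - 1.3 = 15.6 m
Ratio = 7.8 / 15.6 = 0.5
d = 57.7 * 0.5^0.8 = 33.1 cm

33.1


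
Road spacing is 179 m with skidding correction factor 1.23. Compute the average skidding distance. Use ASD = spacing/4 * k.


Formula: ASD = (spacing / 4) * correction
Uncorrected distance = spacing / 4 = 179 / 4 = 44.75 m
ASD = 44.75 * 1.23 = 55 m

55


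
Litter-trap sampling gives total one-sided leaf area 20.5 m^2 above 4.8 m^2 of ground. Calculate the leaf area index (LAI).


Formula: LAI = total leaf area / ground area  (dimensionless)
LAI = 20.5 m^2 / 4.8 m^2
LAI = 4.27

4.27


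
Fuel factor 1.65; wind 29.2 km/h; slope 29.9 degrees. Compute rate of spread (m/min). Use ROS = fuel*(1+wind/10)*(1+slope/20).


Formula: ROS = fuel * (1 + wind/10) * (1 + slope/20)
Wind factor = 1 + 29.2/10 = 3.92
Slope factor = 1 + 29.9/20 = 2.495
ROS = 1.65 * 3.92 * 2.495 = 16.14 m/min

16.14


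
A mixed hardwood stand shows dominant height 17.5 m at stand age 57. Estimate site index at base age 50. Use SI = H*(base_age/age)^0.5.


Formula: SI = H_dom * (base_age / age)^0.5
Age ratio = 50 / 57 = 0.87719
sqrt(age_ratio) = 0.93659
SI = 17.5 * 0.93659 = 16.4 m

16.4


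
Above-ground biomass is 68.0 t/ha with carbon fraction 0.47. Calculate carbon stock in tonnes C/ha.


Formula: Carbon Stock = Biomass * Carbon Fraction
C = 68.0 t/ha * 0.47
C = 32.0 t C/ha

32.0


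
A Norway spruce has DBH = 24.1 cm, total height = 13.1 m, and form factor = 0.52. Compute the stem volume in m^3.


Formula: V = pi * (DBH/200)^2 * H * ff
Radius = DBH/200 = 24.1/200 = 0.1205 m
Radius^2 = 0.1205^2 = 0.01452025 m^2
V = pi * 0.01452025 * 13.1 * 0.52
V = 0.311 m^3

0.311


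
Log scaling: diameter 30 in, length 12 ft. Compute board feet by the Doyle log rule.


Doyle: BF = (D - 4)^2 * L / 16
Adjusted diameter = 30 - 4 = 26 in
(D-4)^2 = 26^2 = 676
BF = 676 * 12 / 16 = 507 BF

507


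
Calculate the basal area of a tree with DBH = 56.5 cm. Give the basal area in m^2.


Formula: BA = pi * (DBH/2)^2 / 10000  (cm^2 to m^2)
Radius = DBH/2 = 56.5/2 = 28.25 cm
BA = pi * 28.25^2 / 10000
   = 2507.1873 cm^2 / 10000
   = 0.2507 m^2

0.2507


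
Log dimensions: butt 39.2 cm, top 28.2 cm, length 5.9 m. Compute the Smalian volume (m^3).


Smalian: V = (A1 + A2)/2 * L,  A = pi*(D/200)^2
A1 = pi*(39.2/200)^2 = 0.120687 m^2
A2 = pi*(28.2/200)^2 = 0.062458 m^2
V = (0.120687+0.062458)/2*5.9 = 0.5403 m^3

0.5403


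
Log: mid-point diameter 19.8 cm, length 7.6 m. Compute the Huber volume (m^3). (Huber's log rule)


Huber: V = Am * L,  Am = pi*(Dm/200)^2
Am = pi*(19.8/200)^2 = 0.030791 m^2
V = 0.030791*7.6 = 0.234 m^3

0.234


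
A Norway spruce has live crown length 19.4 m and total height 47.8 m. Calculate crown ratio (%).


Formula: Crown Ratio = (Crown Length / Total Height) * 100
CR = (19.4 m / 47.8 m) * 100
CR = 0.4059 * 100 = 40.6%

40.6


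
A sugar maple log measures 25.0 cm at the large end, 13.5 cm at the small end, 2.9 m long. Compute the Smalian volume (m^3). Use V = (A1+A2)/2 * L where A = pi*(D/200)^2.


Smalian: V = (A1 + A2)/2 * L,  A = pi*(D/200)^2
A1 = pi*(25.0/200)^2 = 0.049087 m^2
A2 = pi*(13.5/200)^2 = 0.014314 m^2
V = (0.049087+0.014314)/2*2.9 = 0.0919 m^3

0.0919


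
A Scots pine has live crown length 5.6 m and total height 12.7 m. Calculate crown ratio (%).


Formula: Crown Ratio = (Crown Length / Total Height) * 100
CR = (5.6 m / 12.7 m) * 100
CR = 0.4409 * 100 = 44.1%

44.1


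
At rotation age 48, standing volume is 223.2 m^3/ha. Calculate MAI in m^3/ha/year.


Formula: MAI = Total Volume / Stand Age
MAI = 223.2 m^3/ha / 48 years
MAI = 4.65 m^3/ha/year

4.65


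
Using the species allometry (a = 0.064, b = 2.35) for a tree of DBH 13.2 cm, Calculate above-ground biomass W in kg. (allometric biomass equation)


Formula: W = a * DBH^b  (allometric power law)
DBH^b = 13.2^2.35 = 429.8815
W = 0.064 * 429.8815 = 27.5 kg

27.5


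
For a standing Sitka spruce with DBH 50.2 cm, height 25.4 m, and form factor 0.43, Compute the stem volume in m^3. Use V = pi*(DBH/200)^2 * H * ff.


Formula: V = pi * (DBH/200)^2 * H * ff
Radius = DBH/200 = 50.2/200 = 0.251 m
Radius^2 = 0.251^2 = 0.063001 m^2
V = pi * 0.063001 * 25.4 * 0.43
V = 2.162 m^3

2.162


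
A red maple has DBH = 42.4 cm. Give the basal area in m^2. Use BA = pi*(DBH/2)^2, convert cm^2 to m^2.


Formula: BA = pi * (DBH/2)^2 / 10000  (cm^2 to m^2)
Radius = DBH/2 = 42.4/2 = 21.2 cm
BA = pi * 21.2^2 / 10000
   = 1411.9574 cm^2 / 10000
   = 0.1412 m^2

0.1412


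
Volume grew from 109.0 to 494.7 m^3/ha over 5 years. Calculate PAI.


Formula: PAI = (V_T2 - V_T1) / (T2 - T1)
Volume increment = 494.7 - 109.0 = 385.7 m^3/ha
PAI = 385.7 / 5 = 77.14 m^3/ha/year

77.14


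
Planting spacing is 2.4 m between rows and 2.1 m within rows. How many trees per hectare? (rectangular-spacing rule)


Formula: TPH = 10000 m^2/ha / (spacing_x * spacing_y)
Area per tree = 2.4 m * 2.1 m = 5.04 m^2
TPH = 10000 / 5.04 = 1984 trees/ha

1984


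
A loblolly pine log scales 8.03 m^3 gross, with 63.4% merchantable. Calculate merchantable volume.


Formula: MV = V_total * (merchantable_pct / 100)
Merchantable fraction = 63.4% / 100 = 0.634
MV = 8.03 m^3 * 0.634 = 5.091 m^3

5.091


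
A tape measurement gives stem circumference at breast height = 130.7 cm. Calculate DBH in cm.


Formula: DBH = C / pi
DBH = 130.7 / pi
pi = 3.14159...
DBH = 41.6 cm

41.6


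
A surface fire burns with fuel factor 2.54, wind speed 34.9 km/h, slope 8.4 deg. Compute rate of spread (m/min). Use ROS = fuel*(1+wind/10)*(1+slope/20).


Formula: ROS = fuel * (1 + wind/10) * (1 + slope/20)
Wind factor = 1 + 34.9/10 = 4.49
Slope factor = 1 + 8.4/20 = 1.42
ROS = 2.54 * 4.49 * 1.42 = 16.19 m/min

16.19


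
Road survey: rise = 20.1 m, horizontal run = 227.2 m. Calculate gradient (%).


Formula: Gradient = rise / run * 100
Gradient = 20.1 / 227.2 * 100 = 8.8%

8.8


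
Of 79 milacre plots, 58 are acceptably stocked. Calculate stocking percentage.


Formula: Stocking % = stocked plots / total plots * 100
Stocking = 58 / 79 * 100
Stocking = 0.7342 * 100 = 73.4%

73.4


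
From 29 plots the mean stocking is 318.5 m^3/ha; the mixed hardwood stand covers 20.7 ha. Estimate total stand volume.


Formula: Total Volume = Mean Volume per ha * Total Area
Total Volume = 318.5 m^3/ha * 20.7 ha
Total Volume = 6593 m^3

6593


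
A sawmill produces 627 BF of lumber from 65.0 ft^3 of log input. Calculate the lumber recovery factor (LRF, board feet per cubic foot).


Formula: LRF = Lumber Output (BF) / Log Input (ft^3)
LRF = 627 BF / 65.0 ft^3
LRF = 9.65 BF/ft^3

9.65


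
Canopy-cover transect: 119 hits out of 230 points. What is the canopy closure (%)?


Formula: Canopy closure = covered points / total points * 100
Closure = 119 / 230 * 100
Closure = 0.5174 * 100 = 51.7%

51.7


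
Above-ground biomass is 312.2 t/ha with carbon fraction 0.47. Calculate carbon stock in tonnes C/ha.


Formula: Carbon Stock = Biomass * Carbon Fraction
C = 312.2 t/ha * 0.47
C = 146.7 t C/ha

146.7


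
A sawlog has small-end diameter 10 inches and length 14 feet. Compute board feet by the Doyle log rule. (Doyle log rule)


Doyle: BF = (D - 4)^2 * L / 16
Adjusted diameter = 10 - 4 = 6 in
(D-4)^2 = 6^2 = 36
BF = 36 * 14 / 16 = 32 BF

32


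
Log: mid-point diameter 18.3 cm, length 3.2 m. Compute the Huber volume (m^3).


Huber: V = Am * L,  Am = pi*(Dm/200)^2
Am = pi*(18.3/200)^2 = 0.026302 m^2
V = 0.026302*3.2 = 0.0842 m^3

0.0842


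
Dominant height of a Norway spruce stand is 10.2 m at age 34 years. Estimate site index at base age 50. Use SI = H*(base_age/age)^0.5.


Formula: SI = H_dom * (base_age / age)^0.5
Age ratio = 50 / 34 = 1.47059
sqrt(age_ratio) = 1.21268
SI = 10.2 * 1.21268 = 12.4 m

12.4


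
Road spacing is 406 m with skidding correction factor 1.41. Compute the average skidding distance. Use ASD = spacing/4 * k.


Formula: ASD = (spacing / 4) * correction
Uncorrected distance = spacing / 4 = 406 / 4 = 101.5 m
ASD = 101.5 * 1.41 = 143 m

143


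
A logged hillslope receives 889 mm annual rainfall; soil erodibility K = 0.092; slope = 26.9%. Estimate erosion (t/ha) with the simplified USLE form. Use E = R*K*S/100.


Formula: E = R * K * S / 100  (simplified USLE)
R * K = 889 * 0.092 = 81.788
E = 81.788 * 26.9 / 100 = 22.0 t/ha

22.0


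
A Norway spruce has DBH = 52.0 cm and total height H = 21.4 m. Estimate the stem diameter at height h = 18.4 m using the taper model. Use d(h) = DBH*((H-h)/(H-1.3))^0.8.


Taper: d(h) = DBH * ((H - h) / (H - 1.3))^0.8
Numerator = H - h = 21.4 - 18.4 = 3.0 m
Denominator = H - 1.3 = 21.4 - 1.3 = 20.1 m
Ratio = 3.0 / 20.1 = 0.14925
d = 52.0 * 0.14925^0.8 = 11.4 cm

11.4


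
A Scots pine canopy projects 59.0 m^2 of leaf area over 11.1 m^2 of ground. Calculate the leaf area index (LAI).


Formula: LAI = total leaf area / ground area  (dimensionless)
LAI = 59.0 m^2 / 11.1 m^2
LAI = 5.32

5.32


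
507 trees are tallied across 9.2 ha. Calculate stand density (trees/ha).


Formula: Stand Density = N_trees / Area_ha
Density = 507 trees / 9.2 ha
Density = 55 trees/ha

55


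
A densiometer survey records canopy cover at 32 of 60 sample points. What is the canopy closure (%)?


Formula: Canopy closure = covered points / total points * 100
Closure = 32 / 60 * 100
Closure = 0.5333 * 100 = 53.3%

53.3


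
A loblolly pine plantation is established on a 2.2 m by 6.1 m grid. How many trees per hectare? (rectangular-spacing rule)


Formula: TPH = 10000 m^2/ha / (spacing_x * spacing_y)
Area per tree = 2.2 m * 6.1 m = 13.42 m^2
TPH = 10000 / 13.42 = 745 trees/ha

745


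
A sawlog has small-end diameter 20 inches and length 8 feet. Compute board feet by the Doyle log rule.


Doyle: BF = (D - 4)^2 * L / 16
Adjusted diameter = 20 - 4 = 16 in
(D-4)^2 = 16^2 = 256
BF = 256 * 8 / 16 = 128 BF

128


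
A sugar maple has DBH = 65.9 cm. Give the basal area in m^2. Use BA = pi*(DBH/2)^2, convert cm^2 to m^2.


Formula: BA = pi * (DBH/2)^2 / 10000  (cm^2 to m^2)
Radius = DBH/2 = 65.9/2 = 32.95 cm
BA = pi * 32.95^2 / 10000
   = 3410.835 cm^2 / 10000
   = 0.3411 m^2

0.3411


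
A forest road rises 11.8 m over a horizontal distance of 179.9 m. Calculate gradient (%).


Formula: Gradient = rise / run * 100
Gradient = 11.8 / 179.9 * 100 = 6.6%

6.6


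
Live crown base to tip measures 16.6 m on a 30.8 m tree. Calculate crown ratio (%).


Formula: Crown Ratio = (Crown Length / Total Height) * 100
CR = (16.6 m / 30.8 m) * 100
CR = 0.539 * 100 = 53.9%

53.9


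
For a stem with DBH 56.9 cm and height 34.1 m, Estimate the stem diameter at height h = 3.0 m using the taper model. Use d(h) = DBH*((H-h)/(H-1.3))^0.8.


Taper: d(h) = DBH * ((H - h) / (H - 1.3))^0.8
Numerator = H - h = 34.1 - 3.0 = 31.1 m
Denominator = H - 1.3 = 34.1 - 1.3 = 32.8 m
Ratio = 31.1 / 32.8 = 0.94817
d = 56.9 * 0.94817^0.8 = 54.5 cm

54.5


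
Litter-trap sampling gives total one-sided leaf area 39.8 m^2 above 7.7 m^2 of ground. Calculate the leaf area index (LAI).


Formula: LAI = total leaf area / ground area  (dimensionless)
LAI = 39.8 m^2 / 7.7 m^2
LAI = 5.17

5.17


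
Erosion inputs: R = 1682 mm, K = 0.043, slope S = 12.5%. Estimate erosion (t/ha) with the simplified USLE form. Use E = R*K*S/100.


Formula: E = R * K * S / 100  (simplified USLE)
R * K = 1682 * 0.043 = 72.326
E = 72.326 * 12.5 / 100 = 9.04 t/ha

9.04


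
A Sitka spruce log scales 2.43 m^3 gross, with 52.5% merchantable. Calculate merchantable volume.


Formula: MV = V_total * (merchantable_pct / 100)
Merchantable fraction = 52.5% / 100 = 0.525
MV = 2.43 m^3 * 0.525 = 1.276 m^3

1.276


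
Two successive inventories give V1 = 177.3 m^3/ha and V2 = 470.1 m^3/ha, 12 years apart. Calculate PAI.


Formula: PAI = (V_T2 - V_T1) / (T2 - T1)
Volume increment = 470.1 - 177.3 = 292.8 m^3/ha
PAI = 292.8 / 12 = 24.4 m^3/ha/year

24.4


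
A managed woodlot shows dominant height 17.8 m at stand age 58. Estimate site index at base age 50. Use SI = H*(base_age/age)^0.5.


Formula: SI = H_dom * (base_age / age)^0.5
Age ratio = 50 / 58 = 0.86207
sqrt(age_ratio) = 0.92848
SI = 17.8 * 0.92848 = 16.5 m

16.5


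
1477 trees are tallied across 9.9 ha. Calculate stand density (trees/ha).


Formula: Stand Density = N_trees / Area_ha
Density = 1477 trees / 9.9 ha
Density = 149 trees/ha

149


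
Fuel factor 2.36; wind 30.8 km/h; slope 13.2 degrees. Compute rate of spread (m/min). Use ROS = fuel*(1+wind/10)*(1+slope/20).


Formula: ROS = fuel * (1 + wind/10) * (1 + slope/20)
Wind factor = 1 + 30.8/10 = 4.08
Slope factor = 1 + 13.2/20 = 1.66
ROS = 2.36 * 4.08 * 1.66 = 15.98 m/min

15.98


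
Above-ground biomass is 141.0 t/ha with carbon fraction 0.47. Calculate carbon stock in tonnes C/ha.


Formula: Carbon Stock = Biomass * Carbon Fraction
C = 141.0 t/ha * 0.47
C = 66.3 t C/ha

66.3


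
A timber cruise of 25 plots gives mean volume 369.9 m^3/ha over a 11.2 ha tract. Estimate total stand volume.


Formula: Total Volume = Mean Volume per ha * Total Area
Total Volume = 369.9 m^3/ha * 11.2 ha
Total Volume = 4143 m^3

4143


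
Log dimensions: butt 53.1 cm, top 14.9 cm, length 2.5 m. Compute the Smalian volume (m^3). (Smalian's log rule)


Smalian: V = (A1 + A2)/2 * L,  A = pi*(D/200)^2
A1 = pi*(53.1/200)^2 = 0.221452 m^2
A2 = pi*(14.9/200)^2 = 0.017437 m^2
V = (0.221452+0.017437)/2*2.5 = 0.2986 m^3

0.2986


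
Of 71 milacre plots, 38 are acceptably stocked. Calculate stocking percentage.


Formula: Stocking % = stocked plots / total plots * 100
Stocking = 38 / 71 * 100
Stocking = 0.5352 * 100 = 53.5%

53.5


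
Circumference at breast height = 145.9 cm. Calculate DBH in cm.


Formula: DBH = C / pi
DBH = 145.9 / pi
pi = 3.14159...
DBH = 46.4 cm

46.4


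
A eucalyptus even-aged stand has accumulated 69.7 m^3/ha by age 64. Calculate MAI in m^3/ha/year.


Formula: MAI = Total Volume / Stand Age
MAI = 69.7 m^3/ha / 64 years
MAI = 1.09 m^3/ha/year

1.09


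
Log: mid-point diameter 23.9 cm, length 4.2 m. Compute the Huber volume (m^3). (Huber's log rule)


Huber: V = Am * L,  Am = pi*(Dm/200)^2
Am = pi*(23.9/200)^2 = 0.044863 m^2
V = 0.044863*4.2 = 0.1884 m^3

0.1884


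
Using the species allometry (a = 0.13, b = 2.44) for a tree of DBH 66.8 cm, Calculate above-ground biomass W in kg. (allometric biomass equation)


Formula: W = a * DBH^b  (allometric power law)
DBH^b = 66.8^2.44 = 28343.5712
W = 0.13 * 28343.5712 = 3684.7 kg

3684.7


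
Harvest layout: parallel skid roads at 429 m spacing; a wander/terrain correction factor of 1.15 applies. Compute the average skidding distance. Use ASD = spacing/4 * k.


Formula: ASD = (spacing / 4) * correction
Uncorrected distance = spacing / 4 = 429 / 4 = 107.25 m
ASD = 107.25 * 1.15 = 123 m

123


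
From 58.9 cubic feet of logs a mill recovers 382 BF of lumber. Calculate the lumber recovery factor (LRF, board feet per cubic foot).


Formula: LRF = Lumber Output (BF) / Log Input (ft^3)
LRF = 382 BF / 58.9 ft^3
LRF = 6.49 BF/ft^3

6.49


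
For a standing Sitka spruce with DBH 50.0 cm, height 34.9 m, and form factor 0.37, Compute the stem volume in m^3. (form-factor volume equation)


Formula: V = pi * (DBH/200)^2 * H * ff
Radius = DBH/200 = 50.0/200 = 0.25 m
Radius^2 = 0.25^2 = 0.0625 m^2
V = pi * 0.0625 * 34.9 * 0.37
V = 2.535 m^3

2.535


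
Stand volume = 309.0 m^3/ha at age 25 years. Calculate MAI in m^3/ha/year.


Formula: MAI = Total Volume / Stand Age
MAI = 309.0 m^3/ha / 25 years
MAI = 12.36 m^3/ha/year

12.36


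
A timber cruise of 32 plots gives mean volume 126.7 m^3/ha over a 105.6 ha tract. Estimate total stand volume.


Formula: Total Volume = Mean Volume per ha * Total Area
Total Volume = 126.7 m^3/ha * 105.6 ha
Total Volume = 13380 m^3

13380


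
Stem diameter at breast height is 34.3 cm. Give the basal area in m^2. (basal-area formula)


Formula: BA = pi * (DBH/2)^2 / 10000  (cm^2 to m^2)
Radius = DBH/2 = 34.3/2 = 17.15 cm
BA = pi * 17.15^2 / 10000
   = 924.0131 cm^2 / 10000
   = 0.0924 m^2

0.0924


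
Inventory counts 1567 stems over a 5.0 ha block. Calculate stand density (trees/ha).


Formula: Stand Density = N_trees / Area_ha
Density = 1567 trees / 5.0 ha
Density = 313 trees/ha

313


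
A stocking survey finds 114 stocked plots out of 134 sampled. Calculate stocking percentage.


Formula: Stocking % = stocked plots / total plots * 100
Stocking = 114 / 134 * 100
Stocking = 0.8507 * 100 = 85.1%

85.1


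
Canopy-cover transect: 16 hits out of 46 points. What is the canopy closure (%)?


Formula: Canopy closure = covered points / total points * 100
Closure = 16 / 46 * 100
Closure = 0.3478 * 100 = 34.8%

34.8


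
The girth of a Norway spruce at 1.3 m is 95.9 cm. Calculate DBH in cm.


Formula: DBH = C / pi
DBH = 95.9 / pi
pi = 3.14159...
DBH = 30.5 cm

30.5


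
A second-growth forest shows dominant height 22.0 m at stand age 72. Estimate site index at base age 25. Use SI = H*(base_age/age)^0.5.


Formula: SI = H_dom * (base_age / age)^0.5
Age ratio = 25 / 72 = 0.34722
sqrt(age_ratio) = 0.58926
SI = 22.0 * 0.58926 = 13.0 m

13.0


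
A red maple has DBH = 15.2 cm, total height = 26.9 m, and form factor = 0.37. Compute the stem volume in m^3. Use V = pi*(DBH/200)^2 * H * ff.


Formula: V = pi * (DBH/200)^2 * H * ff
Radius = DBH/200 = 15.2/200 = 0.076 m
Radius^2 = 0.076^2 = 0.005776 m^2
V = pi * 0.005776 * 26.9 * 0.37
V = 0.181 m^3

0.181


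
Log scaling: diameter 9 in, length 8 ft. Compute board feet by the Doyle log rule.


Doyle: BF = (D - 4)^2 * L / 16
Adjusted diameter = 9 - 4 = 5 in
(D-4)^2 = 5^2 = 25
BF = 25 * 8 / 16 = 13 BF

13


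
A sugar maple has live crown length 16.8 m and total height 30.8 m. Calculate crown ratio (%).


Formula: Crown Ratio = (Crown Length / Total Height) * 100
CR = (16.8 m / 30.8 m) * 100
CR = 0.5455 * 100 = 54.5%

54.5


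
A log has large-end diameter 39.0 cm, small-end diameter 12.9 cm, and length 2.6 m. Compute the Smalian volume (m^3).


Smalian: V = (A1 + A2)/2 * L,  A = pi*(D/200)^2
A1 = pi*(39.0/200)^2 = 0.119459 m^2
A2 = pi*(12.9/200)^2 = 0.01307 m^2
V = (0.119459+0.01307)/2*2.6 = 0.1723 m^3

0.1723


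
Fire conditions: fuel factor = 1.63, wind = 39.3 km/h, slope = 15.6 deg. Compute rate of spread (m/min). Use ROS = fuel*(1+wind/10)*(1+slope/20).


Formula: ROS = fuel * (1 + wind/10) * (1 + slope/20)
Wind factor = 1 + 39.3/10 = 4.93
Slope factor = 1 + 15.6/20 = 1.78
ROS = 1.63 * 4.93 * 1.78 = 14.3 m/min

14.3


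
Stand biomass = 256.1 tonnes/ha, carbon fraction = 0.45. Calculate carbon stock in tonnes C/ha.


Formula: Carbon Stock = Biomass * Carbon Fraction
C = 256.1 t/ha * 0.45
C = 115.2 t C/ha

115.2


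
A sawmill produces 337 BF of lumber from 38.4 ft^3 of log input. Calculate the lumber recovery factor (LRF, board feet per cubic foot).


Formula: LRF = Lumber Output (BF) / Log Input (ft^3)
LRF = 337 BF / 38.4 ft^3
LRF = 8.78 BF/ft^3

8.78


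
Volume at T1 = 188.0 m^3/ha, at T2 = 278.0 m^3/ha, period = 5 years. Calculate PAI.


Formula: PAI = (V_T2 - V_T1) / (T2 - T1)
Volume increment = 278.0 - 188.0 = 90.0 m^3/ha
PAI = 90.0 / 5 = 18.0 m^3/ha/year

18.0


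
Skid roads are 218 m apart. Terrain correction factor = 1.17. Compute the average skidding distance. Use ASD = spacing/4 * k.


Formula: ASD = (spacing / 4) * correction
Uncorrected distance = spacing / 4 = 218 / 4 = 54.5 m
ASD = 54.5 * 1.17 = 64 m

64


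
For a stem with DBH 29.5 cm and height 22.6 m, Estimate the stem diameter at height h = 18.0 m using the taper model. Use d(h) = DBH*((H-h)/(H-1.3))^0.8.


Taper: d(h) = DBH * ((H - h) / (H - 1.3))^0.8
Numerator = H - h = 22.6 - 18.0 = 4.6 m
Denominator = H - 1.3 = 22.6 - 1.3 = 21.3 m
Ratio = 4.6 / 21.3 = 0.21596
d = 29.5 * 0.21596^0.8 = 8.7 cm

8.7


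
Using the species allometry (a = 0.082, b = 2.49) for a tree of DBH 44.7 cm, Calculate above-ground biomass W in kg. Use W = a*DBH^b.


Formula: W = a * DBH^b  (allometric power law)
DBH^b = 44.7^2.49 = 12860.7333
W = 0.082 * 12860.7333 = 1054.6 kg

1054.6


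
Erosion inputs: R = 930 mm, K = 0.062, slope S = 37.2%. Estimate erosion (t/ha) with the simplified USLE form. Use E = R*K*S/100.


Formula: E = R * K * S / 100  (simplified USLE)
R * K = 930 * 0.062 = 57.66
E = 57.66 * 37.2 / 100 = 21.45 t/ha

21.45


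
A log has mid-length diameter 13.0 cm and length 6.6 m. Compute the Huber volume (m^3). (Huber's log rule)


Huber: V = Am * L,  Am = pi*(Dm/200)^2
Am = pi*(13.0/200)^2 = 0.013273 m^2
V = 0.013273*6.6 = 0.0876 m^3

0.0876


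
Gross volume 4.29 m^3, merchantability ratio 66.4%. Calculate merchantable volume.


Formula: MV = V_total * (merchantable_pct / 100)
Merchantable fraction = 66.4% / 100 = 0.664
MV = 4.29 m^3 * 0.664 = 2.849 m^3

2.849


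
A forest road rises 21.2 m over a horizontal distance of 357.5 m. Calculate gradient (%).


Formula: Gradient = rise / run * 100
Gradient = 21.2 / 357.5 * 100 = 5.9%

5.9


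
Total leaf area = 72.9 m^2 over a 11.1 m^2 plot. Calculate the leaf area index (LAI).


Formula: LAI = total leaf area / ground area  (dimensionless)
LAI = 72.9 m^2 / 11.1 m^2
LAI = 6.57

6.57


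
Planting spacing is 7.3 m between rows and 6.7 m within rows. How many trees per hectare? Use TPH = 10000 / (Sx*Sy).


Formula: TPH = 10000 m^2/ha / (spacing_x * spacing_y)
Area per tree = 7.3 m * 6.7 m = 48.91 m^2
TPH = 10000 / 48.91 = 204 trees/ha

204


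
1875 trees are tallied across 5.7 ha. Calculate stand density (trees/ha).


Formula: Stand Density = N_trees / Area_ha
Density = 1875 trees / 5.7 ha
Density = 329 trees/ha

329


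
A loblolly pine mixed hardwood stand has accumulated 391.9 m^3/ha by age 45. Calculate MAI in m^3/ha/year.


Formula: MAI = Total Volume / Stand Age
MAI = 391.9 m^3/ha / 45 years
MAI = 8.71 m^3/ha/year

8.71


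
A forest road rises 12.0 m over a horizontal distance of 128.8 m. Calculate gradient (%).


Formula: Gradient = rise / run * 100
Gradient = 12.0 / 128.8 * 100 = 9.3%

9.3


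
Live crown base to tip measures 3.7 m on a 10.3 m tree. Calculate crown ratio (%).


Formula: Crown Ratio = (Crown Length / Total Height) * 100
CR = (3.7 m / 10.3 m) * 100
CR = 0.3592 * 100 = 35.9%

35.9


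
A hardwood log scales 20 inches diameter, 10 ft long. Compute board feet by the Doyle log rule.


Doyle: BF = (D - 4)^2 * L / 16
Adjusted diameter = 20 - 4 = 16 in
(D-4)^2 = 16^2 = 256
BF = 256 * 10 / 16 = 160 BF

160


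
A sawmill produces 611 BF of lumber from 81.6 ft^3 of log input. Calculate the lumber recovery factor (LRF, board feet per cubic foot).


Formula: LRF = Lumber Output (BF) / Log Input (ft^3)
LRF = 611 BF / 81.6 ft^3
LRF = 7.49 BF/ft^3

7.49


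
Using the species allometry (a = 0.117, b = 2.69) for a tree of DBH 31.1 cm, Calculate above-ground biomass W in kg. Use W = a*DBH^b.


Formula: W = a * DBH^b  (allometric power law)
DBH^b = 31.1^2.69 = 10363.9533
W = 0.117 * 10363.9533 = 1212.6 kg

1212.6


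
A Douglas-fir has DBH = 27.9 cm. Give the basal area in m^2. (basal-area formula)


Formula: BA = pi * (DBH/2)^2 / 10000  (cm^2 to m^2)
Radius = DBH/2 = 27.9/2 = 13.95 cm
BA = pi * 13.95^2 / 10000
   = 611.3618 cm^2 / 10000
   = 0.0611 m^2

0.0611


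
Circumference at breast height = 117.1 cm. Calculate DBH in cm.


Formula: DBH = C / pi
DBH = 117.1 / pi
pi = 3.14159...
DBH = 37.3 cm

37.3


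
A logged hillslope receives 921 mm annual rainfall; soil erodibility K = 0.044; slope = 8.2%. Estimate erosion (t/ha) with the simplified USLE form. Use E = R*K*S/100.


Formula: E = R * K * S / 100  (simplified USLE)
R * K = 921 * 0.044 = 40.524
E = 40.524 * 8.2 / 100 = 3.32 t/ha

3.32


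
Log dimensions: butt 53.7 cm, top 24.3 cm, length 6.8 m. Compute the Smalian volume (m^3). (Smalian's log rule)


Smalian: V = (A1 + A2)/2 * L,  A = pi*(D/200)^2
A1 = pi*(53.7/200)^2 = 0.226484 m^2
A2 = pi*(24.3/200)^2 = 0.046377 m^2
V = (0.226484+0.046377)/2*6.8 = 0.9277 m^3

0.9277


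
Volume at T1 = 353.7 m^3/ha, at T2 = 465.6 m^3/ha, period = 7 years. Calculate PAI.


Formula: PAI = (V_T2 - V_T1) / (T2 - T1)
Volume increment = 465.6 - 353.7 = 111.9 m^3/ha
PAI = 111.9 / 7 = 15.99 m^3/ha/year

15.99


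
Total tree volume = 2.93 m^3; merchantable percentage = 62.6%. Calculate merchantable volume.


Formula: MV = V_total * (merchantable_pct / 100)
Merchantable fraction = 62.6% / 100 = 0.626
MV = 2.93 m^3 * 0.626 = 1.834 m^3

1.834
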